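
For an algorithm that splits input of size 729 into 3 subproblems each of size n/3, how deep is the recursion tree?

For divide and conquer with division factor 3:

Problem sizes at each level:
Level 0: 729
Level 1: 243
Level 2: 81
Level 3: 27
Level 4: 9
Level 5: 3
Level 6: 1

The root is level 0 and the size-1 base case is level 6 (the tree spans levels 0 through 6, i.e. 7 levels counting the root), so the depth is the number of divisions: log_3(729) = 6

The recursion tree depth is log_3(729) = 6. At each level, the problem size is divided by 3, so it takes 6 divisions to reduce to a base case of size 1. The algorithm makes 3 recursive calls at each level.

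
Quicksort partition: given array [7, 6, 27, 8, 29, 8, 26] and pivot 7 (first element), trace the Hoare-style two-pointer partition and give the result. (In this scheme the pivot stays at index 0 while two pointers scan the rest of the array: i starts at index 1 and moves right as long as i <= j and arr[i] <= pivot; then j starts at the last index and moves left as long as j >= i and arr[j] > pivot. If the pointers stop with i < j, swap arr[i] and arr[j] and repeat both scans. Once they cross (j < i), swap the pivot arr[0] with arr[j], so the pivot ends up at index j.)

Hoare-style two-pointer partition with pivot = 7:

Initial array: [7, 6, 27, 8, 29, 8, 26]

Pointers start at i = 1, j = 6.
i ends at 2, j ends at 1: the pointers have crossed (j < i), so scanning stops.

Swap pivot arr[0] with arr[1] to place pivot at position 1: [6, 7, 27, 8, 29, 8, 26]
Pivot position: 1

After partitioning with pivot 7, the array becomes [6, 7, 27, 8, 29, 8, 26]. The pivot is placed at index 1. All elements to the left of the pivot are <= 7, and all elements to the right are > 7.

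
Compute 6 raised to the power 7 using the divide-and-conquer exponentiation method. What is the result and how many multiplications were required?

Computing 6^7 by squaring (build up from 6^1; each line after the first costs one multiplication):

6^1 = 6
6^2 = (6^1)^2 = 6^2 = 36
6^3 = 6 * 6^2 = 6 * 36 = 216
6^6 = (6^3)^2 = 216^2 = 46656
6^7 = 6 * 6^6 = 6 * 46656 = 279936

Result: 279936
Multiplications needed: 4 (4 lines after 6^1)

6^7 = 279936. Using exponentiation by squaring, this requires 4 multiplications. The key idea: if the exponent is even, square the half-power; if odd, multiply by the base once.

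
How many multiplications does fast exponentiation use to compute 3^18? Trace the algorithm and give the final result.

Computing 3^18 by squaring (build up from 3^1; each line after the first costs one multiplication):

3^1 = 3
3^2 = (3^1)^2 = 3^2 = 9
3^4 = (3^2)^2 = 9^2 = 81
3^8 = (3^4)^2 = 81^2 = 6561
3^9 = 3 * 3^8 = 3 * 6561 = 19683
3^18 = (3^9)^2 = 19683^2 = 387420489

Result: 387420489
Multiplications needed: 5 (5 lines after 3^1)

3^18 = 387420489. Using exponentiation by squaring, this requires 5 multiplications. The key idea: if the exponent is even, square the half-power; if odd, multiply by the base once.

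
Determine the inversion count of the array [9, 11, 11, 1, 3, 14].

Finding inversions in [9, 11, 11, 1, 3, 14]:

(0, 3): arr[0]=9 > arr[3]=1
(0, 4): arr[0]=9 > arr[4]=3
(1, 3): arr[1]=11 > arr[3]=1
(1, 4): arr[1]=11 > arr[4]=3
(2, 3): arr[2]=11 > arr[3]=1
(2, 4): arr[2]=11 > arr[4]=3

Total inversions: 6

The array has 6 inversion(s): (0,3), (0,4), (1,3), (1,4), (2,3), (2,4). Each pair (i,j) satisfies i < j and arr[i] > arr[j].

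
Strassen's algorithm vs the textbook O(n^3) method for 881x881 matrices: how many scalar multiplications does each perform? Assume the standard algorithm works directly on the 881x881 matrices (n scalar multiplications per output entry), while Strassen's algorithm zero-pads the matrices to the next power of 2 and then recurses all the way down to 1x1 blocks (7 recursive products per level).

Matrix multiplication for 881x881 matrices:

Strassen's algorithm requires power-of-2 dimensions. Pad 881x881 to 1024x1024 (next power of 2).

Standard algorithm: 881^3 = 683797841 multiplications
Strassen's algorithm: 7^(log2(1024)) = 7^10 = 282475249 multiplications
Savings: 683797841 - 282475249 = 401322592 multiplications

Standard: 683797841 multiplications (881^3). Strassen: 282475249 multiplications (7^10, after padding to 1024x1024). Strassen reduces 8 recursive multiplications to 7 at each level.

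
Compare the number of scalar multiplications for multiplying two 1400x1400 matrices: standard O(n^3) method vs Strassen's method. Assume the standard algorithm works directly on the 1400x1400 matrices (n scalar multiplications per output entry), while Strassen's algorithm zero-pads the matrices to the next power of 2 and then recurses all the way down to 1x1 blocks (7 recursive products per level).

Matrix multiplication for 1400x1400 matrices:

Strassen's algorithm requires power-of-2 dimensions. Pad 1400x1400 to 2048x2048 (next power of 2).

Standard algorithm: 1400^3 = 2744000000 multiplications
Strassen's algorithm: 7^(log2(2048)) = 7^11 = 1977326743 multiplications
Savings: 2744000000 - 1977326743 = 766673257 multiplications

Standard: 2744000000 multiplications (1400^3). Strassen: 1977326743 multiplications (7^11, after padding to 2048x2048). Strassen reduces 8 recursive multiplications to 7 at each level.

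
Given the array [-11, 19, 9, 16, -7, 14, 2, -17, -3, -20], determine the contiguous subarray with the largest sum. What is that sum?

Using Kadane's algorithm on [-11, 19, 9, 16, -7, 14, 2, -17, -3, -20]:

Scanning through the array:
Position 1 (value 19): max_ending_here = 19, max_so_far = 19
Position 2 (value 9): max_ending_here = 28, max_so_far = 28
Position 3 (value 16): max_ending_here = 44, max_so_far = 44
Position 4 (value -7): max_ending_here = 37, max_so_far = 44
Position 5 (value 14): max_ending_here = 51, max_so_far = 51
Position 6 (value 2): max_ending_here = 53, max_so_far = 53
Position 7 (value -17): max_ending_here = 36, max_so_far = 53
Position 8 (value -3): max_ending_here = 33, max_so_far = 53
Position 9 (value -20): max_ending_here = 13, max_so_far = 53

Maximum subarray: [19, 9, 16, -7, 14, 2]
Maximum sum: 53

The maximum subarray is [19, 9, 16, -7, 14, 2] with sum 53. This subarray runs from index 1 to index 6.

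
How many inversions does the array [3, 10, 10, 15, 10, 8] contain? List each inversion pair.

Finding inversions in [3, 10, 10, 15, 10, 8]:

(1, 5): arr[1]=10 > arr[5]=8
(2, 5): arr[2]=10 > arr[5]=8
(3, 4): arr[3]=15 > arr[4]=10
(3, 5): arr[3]=15 > arr[5]=8
(4, 5): arr[4]=10 > arr[5]=8

Total inversions: 5

The array has 5 inversion(s): (1,5), (2,5), (3,4), (3,5), (4,5). Each pair (i,j) satisfies i < j and arr[i] > arr[j].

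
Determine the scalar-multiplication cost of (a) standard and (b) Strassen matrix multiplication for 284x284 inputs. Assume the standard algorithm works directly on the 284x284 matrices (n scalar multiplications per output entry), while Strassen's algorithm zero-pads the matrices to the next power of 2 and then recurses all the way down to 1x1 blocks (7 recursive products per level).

Matrix multiplication for 284x284 matrices:

Strassen's algorithm requires power-of-2 dimensions. Pad 284x284 to 512x512 (next power of 2).

Standard algorithm: 284^3 = 22906304 multiplications
Strassen's algorithm: 7^(log2(512)) = 7^9 = 40353607 multiplications
Difference: 22906304 - 40353607 = -17447303 (Strassen uses MORE here due to padding overhead — for small or just-over-power-of-2 n, padding can outweigh the per-level savings)

Standard: 22906304 multiplications (284^3). Strassen: 40353607 multiplications (7^9, after padding to 512x512). Strassen reduces 8 recursive multiplications to 7 at each level.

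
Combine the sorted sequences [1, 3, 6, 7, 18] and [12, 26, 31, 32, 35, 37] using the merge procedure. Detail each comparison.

Merging process:

Compare 1 vs 12: take 1 from left. Merged: [1]
Compare 3 vs 12: take 3 from left. Merged: [1, 3]
Compare 6 vs 12: take 6 from left. Merged: [1, 3, 6]
Compare 7 vs 12: take 7 from left. Merged: [1, 3, 6, 7]
Compare 18 vs 12: take 12 from right. Merged: [1, 3, 6, 7, 12]
Compare 18 vs 26: take 18 from left. Merged: [1, 3, 6, 7, 12, 18]
Append remaining from right: [26, 31, 32, 35, 37]. Merged: [1, 3, 6, 7, 12, 18, 26, 31, 32, 35, 37]

Final merged array: [1, 3, 6, 7, 12, 18, 26, 31, 32, 35, 37]
Total comparisons: 6

The merged array is [1, 3, 6, 7, 12, 18, 26, 31, 32, 35, 37], requiring 6 comparisons. The merge step runs in O(n) time where n is the total number of elements.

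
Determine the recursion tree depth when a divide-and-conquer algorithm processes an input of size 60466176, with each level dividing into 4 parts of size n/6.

For divide and conquer with division factor 6:

Problem sizes at each level:
Level 0: 60466176
Level 1: 10077696
Level 2: 1679616
Level 3: 279936
Level 4: 46656
Level 5: 7776
Level 6: 1296
Level 7: 216
Level 8: 36
Level 9: 6
Level 10: 1

The root is level 0 and the size-1 base case is level 10 (the tree spans levels 0 through 10, i.e. 11 levels counting the root), so the depth is the number of divisions: log_6(60466176) = 10

The recursion tree depth is log_6(60466176) = 10. At each level, the problem size is divided by 6, so it takes 10 divisions to reduce to a base case of size 1. The algorithm makes 4 recursive calls at each level.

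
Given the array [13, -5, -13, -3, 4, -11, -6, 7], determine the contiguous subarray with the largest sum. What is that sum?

Using Kadane's algorithm on [13, -5, -13, -3, 4, -11, -6, 7]:

Scanning through the array:
Position 1 (value -5): max_ending_here = 8, max_so_far = 13
Position 2 (value -13): max_ending_here = -5, max_so_far = 13
Position 3 (value -3): max_ending_here = -3, max_so_far = 13
Position 4 (value 4): max_ending_here = 4, max_so_far = 13
Position 5 (value -11): max_ending_here = -7, max_so_far = 13
Position 6 (value -6): max_ending_here = -6, max_so_far = 13
Position 7 (value 7): max_ending_here = 7, max_so_far = 13

Maximum subarray: [13]
Maximum sum: 13

The maximum subarray is [13] with sum 13. This subarray runs from index 0 to index 0.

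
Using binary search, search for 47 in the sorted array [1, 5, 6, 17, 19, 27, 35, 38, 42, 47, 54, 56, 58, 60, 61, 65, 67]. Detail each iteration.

Binary search for 47 in [1, 5, 6, 17, 19, 27, 35, 38, 42, 47, 54, 56, 58, 60, 61, 65, 67]:

lo=0, hi=16, mid=8, arr[mid]=42 -> 42 < 47, search right half
lo=9, hi=16, mid=12, arr[mid]=58 -> 58 > 47, search left half
lo=9, hi=11, mid=10, arr[mid]=54 -> 54 > 47, search left half
lo=9, hi=9, mid=9, arr[mid]=47 -> Found target at index 9!

Binary search finds 47 at index 9 after 4 comparisons. The search repeatedly halves the search space by comparing with the middle element.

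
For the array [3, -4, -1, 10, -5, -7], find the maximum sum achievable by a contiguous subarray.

Using Kadane's algorithm on [3, -4, -1, 10, -5, -7]:

Scanning through the array:
Position 1 (value -4): max_ending_here = -1, max_so_far = 3
Position 2 (value -1): max_ending_here = -1, max_so_far = 3
Position 3 (value 10): max_ending_here = 10, max_so_far = 10
Position 4 (value -5): max_ending_here = 5, max_so_far = 10
Position 5 (value -7): max_ending_here = -2, max_so_far = 10

Maximum subarray: [10]
Maximum sum: 10

The maximum subarray is [10] with sum 10. This subarray runs from index 3 to index 3.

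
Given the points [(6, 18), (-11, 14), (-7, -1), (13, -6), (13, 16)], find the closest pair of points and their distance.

Computing all pairwise distances among 5 points:

d((6, 18), (-11, 14)) = 17.4642
d((6, 18), (-7, -1)) = 23.0217
d((6, 18), (13, -6)) = 25.0
d((6, 18), (13, 16)) = 7.2801 <-- minimum
d((-11, 14), (-7, -1)) = 15.5242
d((-11, 14), (13, -6)) = 31.241
d((-11, 14), (13, 16)) = 24.0832
d((-7, -1), (13, -6)) = 20.6155
d((-7, -1), (13, 16)) = 26.2488
d((13, -6), (13, 16)) = 22.0

Closest pair: (6, 18) and (13, 16) with distance 7.2801

The closest pair is (6, 18) and (13, 16) with Euclidean distance 7.2801. For 5 points, brute-force pairwise comparison is shown above. For large n, the divide-and-conquer algorithm (sort by x, recurse on halves, check the dividing strip) achieves O(n log n).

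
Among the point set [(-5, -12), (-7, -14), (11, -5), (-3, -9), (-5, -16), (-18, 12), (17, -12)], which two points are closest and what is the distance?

Computing all pairwise distances among 7 points:

d((-5, -12), (-7, -14)) = 2.8284 <-- minimum
d((-5, -12), (11, -5)) = 17.4642
d((-5, -12), (-3, -9)) = 3.6056
d((-5, -12), (-5, -16)) = 4.0
d((-5, -12), (-18, 12)) = 27.2947
d((-5, -12), (17, -12)) = 22.0
d((-7, -14), (11, -5)) = 20.1246
d((-7, -14), (-3, -9)) = 6.4031
d((-7, -14), (-5, -16)) = 2.8284 <-- minimum
d((-7, -14), (-18, 12)) = 28.2312
d((-7, -14), (17, -12)) = 24.0832
d((11, -5), (-3, -9)) = 14.5602
d((11, -5), (-5, -16)) = 19.4165
d((11, -5), (-18, 12)) = 33.6155
d((11, -5), (17, -12)) = 9.2195
d((-3, -9), (-5, -16)) = 7.2801
d((-3, -9), (-18, 12)) = 25.807
d((-3, -9), (17, -12)) = 20.2237
d((-5, -16), (-18, 12)) = 30.8707
d((-5, -16), (17, -12)) = 22.3607
d((-18, 12), (17, -12)) = 42.4382

Minimum distance: 2.8284 (tie among 2 pairs: (-5, -12) and (-7, -14); (-7, -14) and (-5, -16))

The minimum Euclidean distance is 2.8284. There is a tie: 2 pairs achieve this minimum — (-5, -12) and (-7, -14); (-7, -14) and (-5, -16). Any of these is a valid closest pair. For 7 points, brute-force pairwise comparison is shown above. For large n, the divide-and-conquer algorithm (sort by x, recurse on halves, check the dividing strip) achieves O(n log n).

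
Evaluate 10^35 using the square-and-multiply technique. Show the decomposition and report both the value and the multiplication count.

Computing 10^35 by squaring (build up from 10^1; each line after the first costs one multiplication):

10^1 = 10
10^2 = (10^1)^2 = 10^2 = 100
10^4 = (10^2)^2 = 100^2 = 10000
10^8 = (10^4)^2 = 10000^2 = 100000000
10^16 = (10^8)^2 = 100000000^2 = 10000000000000000
10^17 = 10 * 10^16 = 10 * 10000000000000000 = 100000000000000000
10^34 = (10^17)^2 = 100000000000000000^2 = 10000000000000000000000000000000000
10^35 = 10 * 10^34 = 10 * 10000000000000000000000000000000000 = 100000000000000000000000000000000000

Result: 100000000000000000000000000000000000
Multiplications needed: 7 (7 lines after 10^1)

10^35 = 100000000000000000000000000000000000. Using exponentiation by squaring, this requires 7 multiplications. The key idea: if the exponent is even, square the half-power; if odd, multiply by the base once.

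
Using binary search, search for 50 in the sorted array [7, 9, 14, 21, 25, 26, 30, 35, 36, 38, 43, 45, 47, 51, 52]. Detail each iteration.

Binary search for 50 in [7, 9, 14, 21, 25, 26, 30, 35, 36, 38, 43, 45, 47, 51, 52]:

lo=0, hi=14, mid=7, arr[mid]=35 -> 35 < 50, search right half
lo=8, hi=14, mid=11, arr[mid]=45 -> 45 < 50, search right half
lo=12, hi=14, mid=13, arr[mid]=51 -> 51 > 50, search left half
lo=12, hi=12, mid=12, arr[mid]=47 -> 47 < 50, search right half
lo=13 > hi=12, target 50 not found

Binary search determines that 50 is not in the array after 4 comparisons. The search space was exhausted without finding the target.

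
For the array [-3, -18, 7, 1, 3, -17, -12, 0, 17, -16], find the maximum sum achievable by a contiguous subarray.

Using Kadane's algorithm on [-3, -18, 7, 1, 3, -17, -12, 0, 17, -16]:

Scanning through the array:
Position 1 (value -18): max_ending_here = -18, max_so_far = -3
Position 2 (value 7): max_ending_here = 7, max_so_far = 7
Position 3 (value 1): max_ending_here = 8, max_so_far = 8
Position 4 (value 3): max_ending_here = 11, max_so_far = 11
Position 5 (value -17): max_ending_here = -6, max_so_far = 11
Position 6 (value -12): max_ending_here = -12, max_so_far = 11
Position 7 (value 0): max_ending_here = 0, max_so_far = 11
Position 8 (value 17): max_ending_here = 17, max_so_far = 17
Position 9 (value -16): max_ending_here = 1, max_so_far = 17

Maximum subarray: [0, 17]
Maximum sum: 17

The maximum subarray is [0, 17] with sum 17. This subarray runs from index 7 to index 8.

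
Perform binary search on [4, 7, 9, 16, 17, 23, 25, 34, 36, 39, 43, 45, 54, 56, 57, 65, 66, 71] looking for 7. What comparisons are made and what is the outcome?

Binary search for 7 in [4, 7, 9, 16, 17, 23, 25, 34, 36, 39, 43, 45, 54, 56, 57, 65, 66, 71]:

lo=0, hi=17, mid=8, arr[mid]=36 -> 36 > 7, search left half
lo=0, hi=7, mid=3, arr[mid]=16 -> 16 > 7, search left half
lo=0, hi=2, mid=1, arr[mid]=7 -> Found target at index 1!

Binary search finds 7 at index 1 after 3 comparisons. The search repeatedly halves the search space by comparing with the middle element.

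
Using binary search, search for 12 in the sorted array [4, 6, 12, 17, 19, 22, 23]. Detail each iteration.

Binary search for 12 in [4, 6, 12, 17, 19, 22, 23]:

lo=0, hi=6, mid=3, arr[mid]=17 -> 17 > 12, search left half
lo=0, hi=2, mid=1, arr[mid]=6 -> 6 < 12, search right half
lo=2, hi=2, mid=2, arr[mid]=12 -> Found target at index 2!

Binary search finds 12 at index 2 after 3 comparisons. The search repeatedly halves the search space by comparing with the middle element.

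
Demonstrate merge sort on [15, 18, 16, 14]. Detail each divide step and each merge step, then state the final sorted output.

Merge sort trace:

Split: [15, 18, 16, 14] -> [15, 18] and [16, 14]
  Split: [15, 18] -> [15] and [18]
  Merge: [15] + [18] -> [15, 18]
  Split: [16, 14] -> [16] and [14]
  Merge: [16] + [14] -> [14, 16]
Merge: [15, 18] + [14, 16] -> [14, 15, 16, 18]

Final sorted array: [14, 15, 16, 18]

The merge sort proceeds by recursively splitting the array and merging sorted halves.
After all merges, the sorted array is [14, 15, 16, 18].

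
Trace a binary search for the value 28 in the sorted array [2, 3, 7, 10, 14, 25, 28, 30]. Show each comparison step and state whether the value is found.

Binary search for 28 in [2, 3, 7, 10, 14, 25, 28, 30]:

lo=0, hi=7, mid=3, arr[mid]=10 -> 10 < 28, search right half
lo=4, hi=7, mid=5, arr[mid]=25 -> 25 < 28, search right half
lo=6, hi=7, mid=6, arr[mid]=28 -> Found target at index 6!

Binary search finds 28 at index 6 after 3 comparisons. The search repeatedly halves the search space by comparing with the middle element.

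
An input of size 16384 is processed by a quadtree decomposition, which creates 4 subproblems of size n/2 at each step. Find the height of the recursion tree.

For divide and conquer with division factor 2:

Problem sizes at each level:
Level 0: 16384
Level 1: 8192
Level 2: 4096
Level 3: 2048
Level 4: 1024
Level 5: 512
Level 6: 256
Level 7: 128
Level 8: 64
Level 9: 32
Level 10: 16
Level 11: 8
Level 12: 4
Level 13: 2
Level 14: 1

The root is level 0 and the size-1 base case is level 14 (the tree spans levels 0 through 14, i.e. 15 levels counting the root), so the depth is the number of divisions: log_2(16384) = 14

The recursion tree depth is log_2(16384) = 14. At each level, the problem size is divided by 2, so it takes 14 divisions to reduce to a base case of size 1. The algorithm makes 4 recursive calls at each level.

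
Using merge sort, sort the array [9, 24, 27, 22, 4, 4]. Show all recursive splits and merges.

Merge sort trace:

Split: [9, 24, 27, 22, 4, 4] -> [9, 24, 27] and [22, 4, 4]
  Split: [9, 24, 27] -> [9] and [24, 27]
    Split: [24, 27] -> [24] and [27]
    Merge: [24] + [27] -> [24, 27]
  Merge: [9] + [24, 27] -> [9, 24, 27]
  Split: [22, 4, 4] -> [22] and [4, 4]
    Split: [4, 4] -> [4] and [4]
    Merge: [4] + [4] -> [4, 4]
  Merge: [22] + [4, 4] -> [4, 4, 22]
Merge: [9, 24, 27] + [4, 4, 22] -> [4, 4, 9, 22, 24, 27]

Final sorted array: [4, 4, 9, 22, 24, 27]

The merge sort proceeds by recursively splitting the array and merging sorted halves.
After all merges, the sorted array is [4, 4, 9, 22, 24, 27].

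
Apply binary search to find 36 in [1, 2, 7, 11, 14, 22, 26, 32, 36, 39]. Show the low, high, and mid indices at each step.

Binary search for 36 in [1, 2, 7, 11, 14, 22, 26, 32, 36, 39]:

lo=0, hi=9, mid=4, arr[mid]=14 -> 14 < 36, search right half
lo=5, hi=9, mid=7, arr[mid]=32 -> 32 < 36, search right half
lo=8, hi=9, mid=8, arr[mid]=36 -> Found target at index 8!

Binary search finds 36 at index 8 after 3 comparisons. The search repeatedly halves the search space by comparing with the middle element.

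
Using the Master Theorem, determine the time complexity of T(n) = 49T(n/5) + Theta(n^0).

Master Theorem for T(n) = 49T(n/5) + O(n^0):

a = 49, b = 5, c = 0
log_b(a) = log_5(49) = 2.4181

Case 1: c = 0 < log_5(49) = 2.4181
T(n) = O(n^(log_5 49))

For T(n) = 49T(n/5) + O(n^0): log_5(49) = 2.4181. This is Case 1 of the Master Theorem (c < log_b(a), work dominated by leaves), giving O(n^(log_5 49)).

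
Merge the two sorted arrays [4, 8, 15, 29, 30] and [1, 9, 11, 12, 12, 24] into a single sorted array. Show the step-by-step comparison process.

Merging process:

Compare 4 vs 1: take 1 from right. Merged: [1]
Compare 4 vs 9: take 4 from left. Merged: [1, 4]
Compare 8 vs 9: take 8 from left. Merged: [1, 4, 8]
Compare 15 vs 9: take 9 from right. Merged: [1, 4, 8, 9]
Compare 15 vs 11: take 11 from right. Merged: [1, 4, 8, 9, 11]
Compare 15 vs 12: take 12 from right. Merged: [1, 4, 8, 9, 11, 12]
Compare 15 vs 12: take 12 from right. Merged: [1, 4, 8, 9, 11, 12, 12]
Compare 15 vs 24: take 15 from left. Merged: [1, 4, 8, 9, 11, 12, 12, 15]
Compare 29 vs 24: take 24 from right. Merged: [1, 4, 8, 9, 11, 12, 12, 15, 24]
Append remaining from left: [29, 30]. Merged: [1, 4, 8, 9, 11, 12, 12, 15, 24, 29, 30]

Final merged array: [1, 4, 8, 9, 11, 12, 12, 15, 24, 29, 30]
Total comparisons: 9

The merged array is [1, 4, 8, 9, 11, 12, 12, 15, 24, 29, 30], requiring 9 comparisons. The merge step runs in O(n) time where n is the total number of elements.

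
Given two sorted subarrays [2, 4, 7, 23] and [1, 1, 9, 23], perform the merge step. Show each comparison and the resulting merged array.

Merging process:

Compare 2 vs 1: take 1 from right. Merged: [1]
Compare 2 vs 1: take 1 from right. Merged: [1, 1]
Compare 2 vs 9: take 2 from left. Merged: [1, 1, 2]
Compare 4 vs 9: take 4 from left. Merged: [1, 1, 2, 4]
Compare 7 vs 9: take 7 from left. Merged: [1, 1, 2, 4, 7]
Compare 23 vs 9: take 9 from right. Merged: [1, 1, 2, 4, 7, 9]
Compare 23 vs 23: take 23 from left. Merged: [1, 1, 2, 4, 7, 9, 23]
Append remaining from right: [23]. Merged: [1, 1, 2, 4, 7, 9, 23, 23]

Final merged array: [1, 1, 2, 4, 7, 9, 23, 23]
Total comparisons: 7

The merged array is [1, 1, 2, 4, 7, 9, 23, 23], requiring 7 comparisons. The merge step runs in O(n) time where n is the total number of elements.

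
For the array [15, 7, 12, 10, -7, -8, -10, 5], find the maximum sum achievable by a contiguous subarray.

Using Kadane's algorithm on [15, 7, 12, 10, -7, -8, -10, 5]:

Scanning through the array:
Position 1 (value 7): max_ending_here = 22, max_so_far = 22
Position 2 (value 12): max_ending_here = 34, max_so_far = 34
Position 3 (value 10): max_ending_here = 44, max_so_far = 44
Position 4 (value -7): max_ending_here = 37, max_so_far = 44
Position 5 (value -8): max_ending_here = 29, max_so_far = 44
Position 6 (value -10): max_ending_here = 19, max_so_far = 44
Position 7 (value 5): max_ending_here = 24, max_so_far = 44

Maximum subarray: [15, 7, 12, 10]
Maximum sum: 44

The maximum subarray is [15, 7, 12, 10] with sum 44. This subarray runs from index 0 to index 3.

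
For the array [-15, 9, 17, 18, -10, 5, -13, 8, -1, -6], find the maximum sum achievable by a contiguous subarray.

Using Kadane's algorithm on [-15, 9, 17, 18, -10, 5, -13, 8, -1, -6]:

Scanning through the array:
Position 1 (value 9): max_ending_here = 9, max_so_far = 9
Position 2 (value 17): max_ending_here = 26, max_so_far = 26
Position 3 (value 18): max_ending_here = 44, max_so_far = 44
Position 4 (value -10): max_ending_here = 34, max_so_far = 44
Position 5 (value 5): max_ending_here = 39, max_so_far = 44
Position 6 (value -13): max_ending_here = 26, max_so_far = 44
Position 7 (value 8): max_ending_here = 34, max_so_far = 44
Position 8 (value -1): max_ending_here = 33, max_so_far = 44
Position 9 (value -6): max_ending_here = 27, max_so_far = 44

Maximum subarray: [9, 17, 18]
Maximum sum: 44

The maximum subarray is [9, 17, 18] with sum 44. This subarray runs from index 1 to index 3.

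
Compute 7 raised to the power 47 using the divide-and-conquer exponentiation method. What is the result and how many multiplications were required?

Computing 7^47 by squaring (build up from 7^1; each line after the first costs one multiplication):

7^1 = 7
7^2 = (7^1)^2 = 7^2 = 49
7^4 = (7^2)^2 = 49^2 = 2401
7^5 = 7 * 7^4 = 7 * 2401 = 16807
7^10 = (7^5)^2 = 16807^2 = 282475249
7^11 = 7 * 7^10 = 7 * 282475249 = 1977326743
7^22 = (7^11)^2 = 1977326743^2 = 3909821048582988049
7^23 = 7 * 7^22 = 7 * 3909821048582988049 = 27368747340080916343
7^46 = (7^23)^2 = 27368747340080916343^2 = 749048330965186233494494102694564493649
7^47 = 7 * 7^46 = 7 * 749048330965186233494494102694564493649 = 5243338316756303634461458718861951455543

Result: 5243338316756303634461458718861951455543
Multiplications needed: 9 (9 lines after 7^1)

7^47 = 5243338316756303634461458718861951455543. Using exponentiation by squaring, this requires 9 multiplications. The key idea: if the exponent is even, square the half-power; if odd, multiply by the base once.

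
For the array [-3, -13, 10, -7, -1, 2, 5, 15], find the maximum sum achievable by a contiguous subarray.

Using Kadane's algorithm on [-3, -13, 10, -7, -1, 2, 5, 15]:

Scanning through the array:
Position 1 (value -13): max_ending_here = -13, max_so_far = -3
Position 2 (value 10): max_ending_here = 10, max_so_far = 10
Position 3 (value -7): max_ending_here = 3, max_so_far = 10
Position 4 (value -1): max_ending_here = 2, max_so_far = 10
Position 5 (value 2): max_ending_here = 4, max_so_far = 10
Position 6 (value 5): max_ending_here = 9, max_so_far = 10
Position 7 (value 15): max_ending_here = 24, max_so_far = 24

Maximum subarray: [10, -7, -1, 2, 5, 15]
Maximum sum: 24

The maximum subarray is [10, -7, -1, 2, 5, 15] with sum 24. This subarray runs from index 2 to index 7.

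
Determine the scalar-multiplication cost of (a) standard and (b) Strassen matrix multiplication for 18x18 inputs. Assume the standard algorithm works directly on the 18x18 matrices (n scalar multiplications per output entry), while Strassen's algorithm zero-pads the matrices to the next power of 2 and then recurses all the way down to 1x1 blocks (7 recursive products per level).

Matrix multiplication for 18x18 matrices:

Strassen's algorithm requires power-of-2 dimensions. Pad 18x18 to 32x32 (next power of 2).

Standard algorithm: 18^3 = 5832 multiplications
Strassen's algorithm: 7^(log2(32)) = 7^5 = 16807 multiplications
Difference: 5832 - 16807 = -10975 (Strassen uses MORE here due to padding overhead — for small or just-over-power-of-2 n, padding can outweigh the per-level savings)

Standard: 5832 multiplications (18^3). Strassen: 16807 multiplications (7^5, after padding to 32x32). Strassen reduces 8 recursive multiplications to 7 at each level.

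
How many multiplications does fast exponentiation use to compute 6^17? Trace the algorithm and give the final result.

Computing 6^17 by squaring (build up from 6^1; each line after the first costs one multiplication):

6^1 = 6
6^2 = (6^1)^2 = 6^2 = 36
6^4 = (6^2)^2 = 36^2 = 1296
6^8 = (6^4)^2 = 1296^2 = 1679616
6^16 = (6^8)^2 = 1679616^2 = 2821109907456
6^17 = 6 * 6^16 = 6 * 2821109907456 = 16926659444736

Result: 16926659444736
Multiplications needed: 5 (5 lines after 6^1)

6^17 = 16926659444736. Using exponentiation by squaring, this requires 5 multiplications. The key idea: if the exponent is even, square the half-power; if odd, multiply by the base once.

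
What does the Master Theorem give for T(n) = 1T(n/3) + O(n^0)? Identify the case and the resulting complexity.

Master Theorem for T(n) = 1T(n/3) + O(n^0):

a = 1, b = 3, c = 0
log_b(a) = log_3(1) = 0.0000

Case 2: c = 0 = log_3(1) = 0.0000
T(n) = O(n^0 log n) = O(log n)

For T(n) = 1T(n/3) + O(n^0): log_3(1) = 0.0000. This is Case 2 of the Master Theorem (c = log_b(a), equal work at all levels), giving O(log n).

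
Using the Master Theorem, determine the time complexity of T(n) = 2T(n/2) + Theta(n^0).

Master Theorem for T(n) = 2T(n/2) + O(n^0):

a = 2, b = 2, c = 0
log_b(a) = log_2(2) = 1.0000

Case 1: c = 0 < log_2(2) = 1.0000
T(n) = O(n^(log_2 2)) = O(n)

For T(n) = 2T(n/2) + O(n^0): log_2(2) = 1.0000. This is Case 1 of the Master Theorem (c < log_b(a), work dominated by leaves), giving O(n).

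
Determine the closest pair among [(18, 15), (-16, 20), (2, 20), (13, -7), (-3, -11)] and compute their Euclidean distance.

Computing all pairwise distances among 5 points:

d((18, 15), (-16, 20)) = 34.3657
d((18, 15), (2, 20)) = 16.7631
d((18, 15), (13, -7)) = 22.561
d((18, 15), (-3, -11)) = 33.4215
d((-16, 20), (2, 20)) = 18.0
d((-16, 20), (13, -7)) = 39.6232
d((-16, 20), (-3, -11)) = 33.6155
d((2, 20), (13, -7)) = 29.1548
d((2, 20), (-3, -11)) = 31.4006
d((13, -7), (-3, -11)) = 16.4924 <-- minimum

Closest pair: (13, -7) and (-3, -11) with distance 16.4924

The closest pair is (13, -7) and (-3, -11) with Euclidean distance 16.4924. For 5 points, brute-force pairwise comparison is shown above. For large n, the divide-and-conquer algorithm (sort by x, recurse on halves, check the dividing strip) achieves O(n log n).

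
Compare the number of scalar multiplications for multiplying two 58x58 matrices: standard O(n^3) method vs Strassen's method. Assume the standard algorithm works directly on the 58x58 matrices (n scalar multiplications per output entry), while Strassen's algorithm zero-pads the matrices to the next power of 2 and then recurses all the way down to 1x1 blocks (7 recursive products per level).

Matrix multiplication for 58x58 matrices:

Strassen's algorithm requires power-of-2 dimensions. Pad 58x58 to 64x64 (next power of 2).

Standard algorithm: 58^3 = 195112 multiplications
Strassen's algorithm: 7^(log2(64)) = 7^6 = 117649 multiplications
Savings: 195112 - 117649 = 77463 multiplications

Standard: 195112 multiplications (58^3). Strassen: 117649 multiplications (7^6, after padding to 64x64). Strassen reduces 8 recursive multiplications to 7 at each level.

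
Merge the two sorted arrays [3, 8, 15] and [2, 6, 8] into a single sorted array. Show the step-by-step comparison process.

Merging process:

Compare 3 vs 2: take 2 from right. Merged: [2]
Compare 3 vs 6: take 3 from left. Merged: [2, 3]
Compare 8 vs 6: take 6 from right. Merged: [2, 3, 6]
Compare 8 vs 8: take 8 from left. Merged: [2, 3, 6, 8]
Compare 15 vs 8: take 8 from right. Merged: [2, 3, 6, 8, 8]
Append remaining from left: [15]. Merged: [2, 3, 6, 8, 8, 15]

Final merged array: [2, 3, 6, 8, 8, 15]
Total comparisons: 5

The merged array is [2, 3, 6, 8, 8, 15], requiring 5 comparisons. The merge step runs in O(n) time where n is the total number of elements.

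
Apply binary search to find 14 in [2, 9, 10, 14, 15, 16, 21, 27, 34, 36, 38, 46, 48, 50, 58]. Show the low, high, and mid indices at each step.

Binary search for 14 in [2, 9, 10, 14, 15, 16, 21, 27, 34, 36, 38, 46, 48, 50, 58]:

lo=0, hi=14, mid=7, arr[mid]=27 -> 27 > 14, search left half
lo=0, hi=6, mid=3, arr[mid]=14 -> Found target at index 3!

Binary search finds 14 at index 3 after 2 comparisons. The search repeatedly halves the search space by comparing with the middle element.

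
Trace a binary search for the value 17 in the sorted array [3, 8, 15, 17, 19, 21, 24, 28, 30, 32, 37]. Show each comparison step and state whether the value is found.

Binary search for 17 in [3, 8, 15, 17, 19, 21, 24, 28, 30, 32, 37]:

lo=0, hi=10, mid=5, arr[mid]=21 -> 21 > 17, search left half
lo=0, hi=4, mid=2, arr[mid]=15 -> 15 < 17, search right half
lo=3, hi=4, mid=3, arr[mid]=17 -> Found target at index 3!

Binary search finds 17 at index 3 after 3 comparisons. The search repeatedly halves the search space by comparing with the middle element.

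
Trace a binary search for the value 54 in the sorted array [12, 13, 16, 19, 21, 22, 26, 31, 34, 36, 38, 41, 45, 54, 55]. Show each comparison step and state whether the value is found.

Binary search for 54 in [12, 13, 16, 19, 21, 22, 26, 31, 34, 36, 38, 41, 45, 54, 55]:

lo=0, hi=14, mid=7, arr[mid]=31 -> 31 < 54, search right half
lo=8, hi=14, mid=11, arr[mid]=41 -> 41 < 54, search right half
lo=12, hi=14, mid=13, arr[mid]=54 -> Found target at index 13!

Binary search finds 54 at index 13 after 3 comparisons. The search repeatedly halves the search space by comparing with the middle element.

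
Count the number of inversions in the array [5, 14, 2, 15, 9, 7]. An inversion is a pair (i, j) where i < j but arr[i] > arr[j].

Finding inversions in [5, 14, 2, 15, 9, 7]:

(0, 2): arr[0]=5 > arr[2]=2
(1, 2): arr[1]=14 > arr[2]=2
(1, 4): arr[1]=14 > arr[4]=9
(1, 5): arr[1]=14 > arr[5]=7
(3, 4): arr[3]=15 > arr[4]=9
(3, 5): arr[3]=15 > arr[5]=7
(4, 5): arr[4]=9 > arr[5]=7

Total inversions: 7

The array has 7 inversion(s): (0,2), (1,2), (1,4), (1,5), (3,4), (3,5), (4,5). Each pair (i,j) satisfies i < j and arr[i] > arr[j].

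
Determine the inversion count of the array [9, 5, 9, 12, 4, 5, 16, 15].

Finding inversions in [9, 5, 9, 12, 4, 5, 16, 15]:

(0, 1): arr[0]=9 > arr[1]=5
(0, 4): arr[0]=9 > arr[4]=4
(0, 5): arr[0]=9 > arr[5]=5
(1, 4): arr[1]=5 > arr[4]=4
(2, 4): arr[2]=9 > arr[4]=4
(2, 5): arr[2]=9 > arr[5]=5
(3, 4): arr[3]=12 > arr[4]=4
(3, 5): arr[3]=12 > arr[5]=5
(6, 7): arr[6]=16 > arr[7]=15

Total inversions: 9

The array has 9 inversion(s): (0,1), (0,4), (0,5), (1,4), (2,4), (2,5), (3,4), (3,5), (6,7). Each pair (i,j) satisfies i < j and arr[i] > arr[j].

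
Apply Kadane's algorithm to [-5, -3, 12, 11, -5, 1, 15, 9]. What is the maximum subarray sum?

Using Kadane's algorithm on [-5, -3, 12, 11, -5, 1, 15, 9]:

Scanning through the array:
Position 1 (value -3): max_ending_here = -3, max_so_far = -3
Position 2 (value 12): max_ending_here = 12, max_so_far = 12
Position 3 (value 11): max_ending_here = 23, max_so_far = 23
Position 4 (value -5): max_ending_here = 18, max_so_far = 23
Position 5 (value 1): max_ending_here = 19, max_so_far = 23
Position 6 (value 15): max_ending_here = 34, max_so_far = 34
Position 7 (value 9): max_ending_here = 43, max_so_far = 43

Maximum subarray: [12, 11, -5, 1, 15, 9]
Maximum sum: 43

The maximum subarray is [12, 11, -5, 1, 15, 9] with sum 43. This subarray runs from index 2 to index 7.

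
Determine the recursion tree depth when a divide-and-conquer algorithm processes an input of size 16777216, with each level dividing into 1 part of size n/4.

For divide and conquer with division factor 4:

Problem sizes at each level:
Level 0: 16777216
Level 1: 4194304
Level 2: 1048576
Level 3: 262144
Level 4: 65536
Level 5: 16384
Level 6: 4096
Level 7: 1024
Level 8: 256
Level 9: 64
Level 10: 16
Level 11: 4
Level 12: 1

The root is level 0 and the size-1 base case is level 12 (the tree spans levels 0 through 12, i.e. 13 levels counting the root), so the depth is the number of divisions: log_4(16777216) = 12

The recursion tree depth is log_4(16777216) = 12. At each level, the problem size is divided by 4, so it takes 12 divisions to reduce to a base case of size 1. The algorithm makes 1 recursive call at each level.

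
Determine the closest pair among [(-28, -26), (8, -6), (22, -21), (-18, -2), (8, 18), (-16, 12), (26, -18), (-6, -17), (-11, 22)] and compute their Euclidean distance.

Computing all pairwise distances among 9 points:

d((-28, -26), (8, -6)) = 41.1825
d((-28, -26), (22, -21)) = 50.2494
d((-28, -26), (-18, -2)) = 26.0
d((-28, -26), (8, 18)) = 56.8507
d((-28, -26), (-16, 12)) = 39.8497
d((-28, -26), (26, -18)) = 54.5894
d((-28, -26), (-6, -17)) = 23.7697
d((-28, -26), (-11, 22)) = 50.9215
d((8, -6), (22, -21)) = 20.5183
d((8, -6), (-18, -2)) = 26.3059
d((8, -6), (8, 18)) = 24.0
d((8, -6), (-16, 12)) = 30.0
d((8, -6), (26, -18)) = 21.6333
d((8, -6), (-6, -17)) = 17.8045
d((8, -6), (-11, 22)) = 33.8378
d((22, -21), (-18, -2)) = 44.2832
d((22, -21), (8, 18)) = 41.4367
d((22, -21), (-16, 12)) = 50.3289
d((22, -21), (26, -18)) = 5.0 <-- minimum
d((22, -21), (-6, -17)) = 28.2843
d((22, -21), (-11, 22)) = 54.2033
d((-18, -2), (8, 18)) = 32.8024
d((-18, -2), (-16, 12)) = 14.1421
d((-18, -2), (26, -18)) = 46.8188
d((-18, -2), (-6, -17)) = 19.2094
d((-18, -2), (-11, 22)) = 25.0
d((8, 18), (-16, 12)) = 24.7386
d((8, 18), (26, -18)) = 40.2492
d((8, 18), (-6, -17)) = 37.6962
d((8, 18), (-11, 22)) = 19.4165
d((-16, 12), (26, -18)) = 51.614
d((-16, 12), (-6, -17)) = 30.6757
d((-16, 12), (-11, 22)) = 11.1803
d((26, -18), (-6, -17)) = 32.0156
d((26, -18), (-11, 22)) = 54.4885
d((-6, -17), (-11, 22)) = 39.3192

Closest pair: (22, -21) and (26, -18) with distance 5.0

The closest pair is (22, -21) and (26, -18) with Euclidean distance 5.0. For 9 points, brute-force pairwise comparison is shown above. For large n, the divide-and-conquer algorithm (sort by x, recurse on halves, check the dividing strip) achieves O(n log n).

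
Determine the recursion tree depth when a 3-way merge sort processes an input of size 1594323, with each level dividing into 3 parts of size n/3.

For divide and conquer with division factor 3:

Problem sizes at each level:
Level 0: 1594323
Level 1: 531441
Level 2: 177147
Level 3: 59049
Level 4: 19683
Level 5: 6561
Level 6: 2187
Level 7: 729
Level 8: 243
Level 9: 81
Level 10: 27
Level 11: 9
Level 12: 3
Level 13: 1

The root is level 0 and the size-1 base case is level 13 (the tree spans levels 0 through 13, i.e. 14 levels counting the root), so the depth is the number of divisions: log_3(1594323) = 13

The recursion tree depth is log_3(1594323) = 13. At each level, the problem size is divided by 3, so it takes 13 divisions to reduce to a base case of size 1. The algorithm makes 3 recursive calls at each level.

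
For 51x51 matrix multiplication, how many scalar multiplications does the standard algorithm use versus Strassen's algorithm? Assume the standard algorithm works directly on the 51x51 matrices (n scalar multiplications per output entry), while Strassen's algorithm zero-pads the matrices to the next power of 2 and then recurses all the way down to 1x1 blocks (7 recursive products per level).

Matrix multiplication for 51x51 matrices:

Strassen's algorithm requires power-of-2 dimensions. Pad 51x51 to 64x64 (next power of 2).

Standard algorithm: 51^3 = 132651 multiplications
Strassen's algorithm: 7^(log2(64)) = 7^6 = 117649 multiplications
Savings: 132651 - 117649 = 15002 multiplications

Standard: 132651 multiplications (51^3). Strassen: 117649 multiplications (7^6, after padding to 64x64). Strassen reduces 8 recursive multiplications to 7 at each level.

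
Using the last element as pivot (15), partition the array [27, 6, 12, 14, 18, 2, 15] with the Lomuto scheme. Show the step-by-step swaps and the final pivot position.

Lomuto partition with pivot = 15:

Initial array: [27, 6, 12, 14, 18, 2, 15]

arr[0]=27 > 15: no swap
arr[1]=6 <= 15: swap with position 0, array becomes [6, 27, 12, 14, 18, 2, 15]
arr[2]=12 <= 15: swap with position 1, array becomes [6, 12, 27, 14, 18, 2, 15]
arr[3]=14 <= 15: swap with position 2, array becomes [6, 12, 14, 27, 18, 2, 15]
arr[4]=18 > 15: no swap
arr[5]=2 <= 15: swap with position 3, array becomes [6, 12, 14, 2, 18, 27, 15]

Place pivot at position 4: [6, 12, 14, 2, 15, 27, 18]
Pivot position: 4

After partitioning with pivot 15, the array becomes [6, 12, 14, 2, 15, 27, 18]. The pivot is placed at index 4. All elements to the left of the pivot are <= 15, and all elements to the right are > 15.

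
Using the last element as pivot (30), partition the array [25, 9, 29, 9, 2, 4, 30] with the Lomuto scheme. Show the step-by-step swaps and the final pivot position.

Lomuto partition with pivot = 30:

Initial array: [25, 9, 29, 9, 2, 4, 30]

arr[0]=25 <= 30: swap with position 0, array becomes [25, 9, 29, 9, 2, 4, 30]
arr[1]=9 <= 30: swap with position 1, array becomes [25, 9, 29, 9, 2, 4, 30]
arr[2]=29 <= 30: swap with position 2, array becomes [25, 9, 29, 9, 2, 4, 30]
arr[3]=9 <= 30: swap with position 3, array becomes [25, 9, 29, 9, 2, 4, 30]
arr[4]=2 <= 30: swap with position 4, array becomes [25, 9, 29, 9, 2, 4, 30]
arr[5]=4 <= 30: swap with position 5, array becomes [25, 9, 29, 9, 2, 4, 30]

Place pivot at position 6: [25, 9, 29, 9, 2, 4, 30]
Pivot position: 6

After partitioning with pivot 30, the array becomes [25, 9, 29, 9, 2, 4, 30]. The pivot is placed at index 6. All elements to the left of the pivot are <= 30, and all elements to the right are > 30.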